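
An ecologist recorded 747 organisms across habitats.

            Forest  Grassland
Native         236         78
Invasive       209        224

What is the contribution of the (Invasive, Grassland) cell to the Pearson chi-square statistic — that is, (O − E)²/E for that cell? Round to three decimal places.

Row total (Invasive) = 433; column total (Grassland) = 302; N = 747.
Expected count E = 433 × 302 / 747 = 175.0549.
Contribution = (O − E)²/E = (224 − 175.0549)² / 175.0549 = 13.685.

13.685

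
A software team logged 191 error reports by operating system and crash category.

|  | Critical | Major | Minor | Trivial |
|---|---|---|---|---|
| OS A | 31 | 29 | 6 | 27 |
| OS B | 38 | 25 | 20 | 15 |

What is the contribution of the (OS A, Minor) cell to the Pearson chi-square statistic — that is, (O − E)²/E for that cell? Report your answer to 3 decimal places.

Row total (OS A) = 93; column total (Minor) = 26; N = 191.
Expected count E = 93 × 26 / 191 = 12.6597.
Contribution = (O − E)²/E = (6 − 12.6597)² / 12.6597 = 3.503.

3.503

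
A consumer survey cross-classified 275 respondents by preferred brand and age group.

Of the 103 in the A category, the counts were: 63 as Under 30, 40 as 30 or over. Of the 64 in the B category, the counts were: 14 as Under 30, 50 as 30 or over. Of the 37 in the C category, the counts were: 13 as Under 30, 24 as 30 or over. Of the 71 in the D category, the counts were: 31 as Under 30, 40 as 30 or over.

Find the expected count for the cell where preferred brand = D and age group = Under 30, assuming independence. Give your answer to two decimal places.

31.24

Row total (D) = 71; column total (Under 30) = 121; grand total N = 275.
Expected count = (row total × column total) / N = 71 × 121 / 275 = 31.24.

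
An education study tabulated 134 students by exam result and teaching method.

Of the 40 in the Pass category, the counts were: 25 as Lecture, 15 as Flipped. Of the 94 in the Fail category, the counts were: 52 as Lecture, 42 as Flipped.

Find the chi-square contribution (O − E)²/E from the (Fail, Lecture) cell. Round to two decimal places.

Row total (Fail) = 94; column total (Lecture) = 77; N = 134.
Expected count E = 94 × 77 / 134 = 54.015.
Contribution = (O − E)²/E = (52 − 54.015)² / 54.015 = 0.08.

0.08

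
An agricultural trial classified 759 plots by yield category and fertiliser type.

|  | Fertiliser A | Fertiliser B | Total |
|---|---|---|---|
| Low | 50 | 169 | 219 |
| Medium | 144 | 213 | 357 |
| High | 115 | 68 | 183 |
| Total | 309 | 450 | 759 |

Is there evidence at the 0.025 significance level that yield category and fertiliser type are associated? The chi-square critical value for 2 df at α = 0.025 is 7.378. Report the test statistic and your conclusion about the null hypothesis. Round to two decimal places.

66.16; reject H₀

Grand total N = 759.
Expected counts (row total × column total / N):
  Low, Fertiliser A: 219×309/759 = 89.158
  Low, Fertiliser B: 219×450/759 = 129.842
  Medium, Fertiliser A: 357×309/759 = 145.340
  Medium, Fertiliser B: 357×450/759 = 211.660
  High, Fertiliser A: 183×309/759 = 74.502
  High, Fertiliser B: 183×450/759 = 108.498
Contributions (O − E)²/E:
  (50 − 89.158)²/89.158 = 17.1981
  (169 − 129.842)²/129.842 = 11.8093
  (144 − 145.340)²/145.340 = 0.0124
  (213 − 211.660)²/211.660 = 0.0085
  (115 − 74.502)²/74.502 = 22.0140
  (68 − 108.498)²/108.498 = 15.1163
χ² = 17.1981 + 11.8093 + 0.0124 + 0.0085 + 22.0140 + 15.1163 = 66.16
df = (3−1)(2−1) = 2. Since 66.16 > 7.378, reject the null hypothesis of independence at α = 0.025.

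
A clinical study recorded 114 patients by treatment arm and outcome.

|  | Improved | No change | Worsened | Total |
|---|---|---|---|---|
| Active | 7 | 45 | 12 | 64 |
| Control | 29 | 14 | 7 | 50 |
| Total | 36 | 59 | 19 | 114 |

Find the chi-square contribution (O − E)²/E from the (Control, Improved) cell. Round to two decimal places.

11.05

Row total (Control) = 50; column total (Improved) = 36; N = 114.
Expected count E = 50 × 36 / 114 = 15.789.
Contribution = (O − E)²/E = (29 − 15.789)² / 15.789 = 11.05.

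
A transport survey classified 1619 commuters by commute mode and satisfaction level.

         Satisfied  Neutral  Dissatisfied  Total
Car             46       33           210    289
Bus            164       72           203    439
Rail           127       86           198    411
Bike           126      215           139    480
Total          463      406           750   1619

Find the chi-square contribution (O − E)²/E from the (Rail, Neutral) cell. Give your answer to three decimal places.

2.826

Row total (Rail) = 411; column total (Neutral) = 406; N = 1619.
Expected count E = 411 × 406 / 1619 = 103.06733.
Contribution = (O − E)²/E = (86 − 103.06733)² / 103.06733 = 2.826.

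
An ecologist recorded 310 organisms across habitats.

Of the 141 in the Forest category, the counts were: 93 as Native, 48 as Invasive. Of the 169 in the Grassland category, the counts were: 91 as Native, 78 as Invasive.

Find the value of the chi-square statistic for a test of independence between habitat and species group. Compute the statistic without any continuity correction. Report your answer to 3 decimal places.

4.674

Row totals: 141, 169. Column totals: 184, 126. Grand total N = 310.
Expected counts (row total × column total / N):
  Forest, Native: 141×184/310 = 83.6903
  Forest, Invasive: 141×126/310 = 57.3097
  Grassland, Native: 169×184/310 = 100.3097
  Grassland, Invasive: 169×126/310 = 68.6903
Contributions (O − E)²/E:
  (93 − 83.6903)²/83.6903 = 1.0356
  (48 − 57.3097)²/57.3097 = 1.5123
  (91 − 100.3097)²/100.3097 = 0.8640
  (78 − 68.6903)²/68.6903 = 1.2618
χ² = 1.0356 + 1.5123 + 0.8640 + 1.2618 = 4.674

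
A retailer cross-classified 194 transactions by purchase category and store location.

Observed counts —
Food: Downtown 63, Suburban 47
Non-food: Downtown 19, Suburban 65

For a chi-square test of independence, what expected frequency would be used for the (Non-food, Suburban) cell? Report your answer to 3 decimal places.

Row total (Non-food) = 84; column total (Suburban) = 112; grand total N = 194.
Expected count = (row total × column total) / N = 84 × 112 / 194 = 48.495.

48.495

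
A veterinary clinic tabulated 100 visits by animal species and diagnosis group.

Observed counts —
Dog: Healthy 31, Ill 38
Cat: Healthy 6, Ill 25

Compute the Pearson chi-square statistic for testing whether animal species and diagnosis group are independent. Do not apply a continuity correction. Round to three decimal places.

Row totals: 69, 31. Column totals: 37, 63. Grand total N = 100.
Expected counts (row total × column total / N):
  Dog, Healthy: 69×37/100 = 25.5300
  Dog, Ill: 69×63/100 = 43.4700
  Cat, Healthy: 31×37/100 = 11.4700
  Cat, Ill: 31×63/100 = 19.5300
Contributions (O − E)²/E:
  (31 − 25.5300)²/25.5300 = 1.1720
  (38 − 43.4700)²/43.4700 = 0.6883
  (6 − 11.4700)²/11.4700 = 2.6086
  (25 − 19.5300)²/19.5300 = 1.5320
χ² = 1.1720 + 0.6883 + 2.6086 + 1.5320 = 6.001

6.001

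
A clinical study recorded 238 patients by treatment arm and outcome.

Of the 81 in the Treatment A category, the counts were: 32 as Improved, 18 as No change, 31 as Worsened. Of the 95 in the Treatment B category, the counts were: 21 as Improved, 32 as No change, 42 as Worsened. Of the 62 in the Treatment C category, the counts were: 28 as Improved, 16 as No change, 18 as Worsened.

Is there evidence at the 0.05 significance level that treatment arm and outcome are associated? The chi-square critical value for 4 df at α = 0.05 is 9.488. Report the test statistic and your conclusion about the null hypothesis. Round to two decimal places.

Row totals: 81, 95, 62. Column totals: 81, 66, 91. Grand total N = 238.
Expected counts (row total × column total / N):
  Treatment A, Improved: 81×81/238 = 27.567
  Treatment A, No change: 81×66/238 = 22.462
  Treatment A, Worsened: 81×91/238 = 30.971
  Treatment B, Improved: 95×81/238 = 32.332
  Treatment B, No change: 95×66/238 = 26.345
  Treatment B, Worsened: 95×91/238 = 36.324
  Treatment C, Improved: 62×81/238 = 21.101
  Treatment C, No change: 62×66/238 = 17.193
  Treatment C, Worsened: 62×91/238 = 23.706
Contributions (O − E)²/E:
  (32 − 27.567)²/27.567 = 0.7129
  (18 − 22.462)²/22.462 = 0.8864
  (31 − 30.971)²/30.971 = 0.0000
  (21 − 32.332)²/32.332 = 3.9717
  (32 − 26.345)²/26.345 = 1.2139
  (42 − 36.324)²/36.324 = 0.8869
  (28 − 21.101)²/21.101 = 2.2556
  (16 − 17.193)²/17.193 = 0.0828
  (18 − 23.706)²/23.706 = 1.3734
χ² = 0.7129 + 0.8864 + 0.0000 + 3.9717 + 1.2139 + 0.8869 + 2.2556 + 0.0828 + 1.3734 = 11.38
df = (3−1)(3−1) = 4. Since 11.38 > 9.488, reject the null hypothesis of independence at α = 0.05.

11.38; reject H₀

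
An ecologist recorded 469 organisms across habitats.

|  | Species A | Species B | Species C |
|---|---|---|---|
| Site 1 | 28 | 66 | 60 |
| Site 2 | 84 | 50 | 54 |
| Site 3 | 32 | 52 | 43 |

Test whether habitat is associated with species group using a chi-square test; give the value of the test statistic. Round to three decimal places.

Row totals: 154, 188, 127. Column totals: 144, 168, 157. Grand total N = 469.
Expected counts (row total × column total / N):
  Site 1, Species A: 154×144/469 = 47.2836
  Site 1, Species B: 154×168/469 = 55.1642
  Site 1, Species C: 154×157/469 = 51.5522
  Site 2, Species A: 188×144/469 = 57.7228
  Site 2, Species B: 188×168/469 = 67.3433
  Site 2, Species C: 188×157/469 = 62.9339
  Site 3, Species A: 127×144/469 = 38.9936
  Site 3, Species B: 127×168/469 = 45.4925
  Site 3, Species C: 127×157/469 = 42.5139
Contributions (O − E)²/E:
  (28 − 47.2836)²/47.2836 = 7.8644
  (66 − 55.1642)²/55.1642 = 2.1285
  (60 − 51.5522)²/51.5522 = 1.3843
  (84 − 57.7228)²/57.7228 = 11.9622
  (50 − 67.3433)²/67.3433 = 4.4665
  (54 − 62.9339)²/62.9339 = 1.2682
  (32 − 38.9936)²/38.9936 = 1.2543
  (52 − 45.4925)²/45.4925 = 0.9309
  (43 − 42.5139)²/42.5139 = 0.0056
χ² = 7.8644 + 2.1285 + 1.3843 + 11.9622 + 4.4665 + 1.2682 + 1.2543 + 0.9309 + 0.0056 = 31.265

31.265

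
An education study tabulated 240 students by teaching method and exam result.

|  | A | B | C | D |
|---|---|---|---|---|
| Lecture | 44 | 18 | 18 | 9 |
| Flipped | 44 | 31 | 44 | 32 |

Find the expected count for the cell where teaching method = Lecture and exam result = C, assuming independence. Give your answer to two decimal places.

22.99

Row total (Lecture) = 89; column total (C) = 62; grand total N = 240.
Expected count = (row total × column total) / N = 89 × 62 / 240 = 22.99.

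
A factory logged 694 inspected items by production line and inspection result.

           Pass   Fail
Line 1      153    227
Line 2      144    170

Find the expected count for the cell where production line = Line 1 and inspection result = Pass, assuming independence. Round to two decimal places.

162.62

Row total (Line 1) = 380; column total (Pass) = 297; grand total N = 694.
Expected count = (row total × column total) / N = 380 × 297 / 694 = 162.62.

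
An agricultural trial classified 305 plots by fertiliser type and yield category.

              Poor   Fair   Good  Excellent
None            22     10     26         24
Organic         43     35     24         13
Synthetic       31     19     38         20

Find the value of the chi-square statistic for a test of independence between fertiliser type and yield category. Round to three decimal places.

Row totals: 82, 115, 108. Column totals: 96, 64, 88, 57. Grand total N = 305.
Expected counts (row total × column total / N):
  None, Poor: 82×96/305 = 25.8098
  None, Fair: 82×64/305 = 17.2066
  None, Good: 82×88/305 = 23.6590
  None, Excellent: 82×57/305 = 15.3246
  Organic, Poor: 115×96/305 = 36.1967
  Organic, Fair: 115×64/305 = 24.1311
  Organic, Good: 115×88/305 = 33.1803
  Organic, Excellent: 115×57/305 = 21.4918
  Synthetic, Poor: 108×96/305 = 33.9934
  Synthetic, Fair: 108×64/305 = 22.6623
  Synthetic, Good: 108×88/305 = 31.1607
  Synthetic, Excellent: 108×57/305 = 20.1836
Contributions (O − E)²/E:
  (22 − 25.8098)²/25.8098 = 0.5624
  (10 − 17.2066)²/17.2066 = 3.0183
  (26 − 23.6590)²/23.6590 = 0.2316
  (24 − 15.3246)²/15.3246 = 4.9112
  (43 − 36.1967)²/36.1967 = 1.2787
  (35 − 24.1311)²/24.1311 = 4.8955
  (24 − 33.1803)²/33.1803 = 2.5400
  (13 − 21.4918)²/21.4918 = 3.3553
  (31 − 33.9934)²/33.9934 = 0.2636
  (19 − 22.6623)²/22.6623 = 0.5918
  (38 − 31.1607)²/31.1607 = 1.5011
  (20 − 20.1836)²/20.1836 = 0.0017
χ² = 0.5624 + 3.0183 + 0.2316 + 4.9112 + 1.2787 + 4.8955 + 2.5400 + 3.3553 + 0.2636 + 0.5918 + 1.5011 + 0.0017 = 23.151

23.151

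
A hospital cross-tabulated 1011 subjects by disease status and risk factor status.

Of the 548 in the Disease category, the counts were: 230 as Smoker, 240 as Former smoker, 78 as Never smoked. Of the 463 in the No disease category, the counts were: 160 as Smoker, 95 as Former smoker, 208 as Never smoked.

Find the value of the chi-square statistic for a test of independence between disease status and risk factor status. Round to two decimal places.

Row totals: 548, 463. Column totals: 390, 335, 286. Grand total N = 1011.
Expected counts (row total × column total / N):
  Disease, Smoker: 548×390/1011 = 211.395
  Disease, Former smoker: 548×335/1011 = 181.583
  Disease, Never smoked: 548×286/1011 = 155.023
  No disease, Smoker: 463×390/1011 = 178.605
  No disease, Former smoker: 463×335/1011 = 153.417
  No disease, Never smoked: 463×286/1011 = 130.977
Contributions (O − E)²/E:
  (230 − 211.395)²/211.395 = 1.6374
  (240 − 181.583)²/181.583 = 18.7933
  (78 − 155.023)²/155.023 = 38.2688
  (160 − 178.605)²/178.605 = 1.9381
  (95 − 153.417)²/153.417 = 22.2436
  (208 − 130.977)²/130.977 = 45.2945
χ² = 1.6374 + 18.7933 + 38.2688 + 1.9381 + 22.2436 + 45.2945 = 128.18

128.18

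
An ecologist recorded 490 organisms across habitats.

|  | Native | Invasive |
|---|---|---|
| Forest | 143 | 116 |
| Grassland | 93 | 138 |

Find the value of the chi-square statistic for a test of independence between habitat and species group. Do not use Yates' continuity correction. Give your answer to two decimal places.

10.93

Row totals: 259, 231. Column totals: 236, 254. Grand total N = 490.
Expected counts (row total × column total / N):
  Forest, Native: 259×236/490 = 124.743
  Forest, Invasive: 259×254/490 = 134.257
  Grassland, Native: 231×236/490 = 111.257
  Grassland, Invasive: 231×254/490 = 119.743
Contributions (O − E)²/E:
  (143 − 124.743)²/124.743 = 2.6720
  (116 − 134.257)²/134.257 = 2.4827
  (93 − 111.257)²/111.257 = 2.9959
  (138 − 119.743)²/119.743 = 2.7836
χ² = 2.6720 + 2.4827 + 2.9959 + 2.7836 = 10.93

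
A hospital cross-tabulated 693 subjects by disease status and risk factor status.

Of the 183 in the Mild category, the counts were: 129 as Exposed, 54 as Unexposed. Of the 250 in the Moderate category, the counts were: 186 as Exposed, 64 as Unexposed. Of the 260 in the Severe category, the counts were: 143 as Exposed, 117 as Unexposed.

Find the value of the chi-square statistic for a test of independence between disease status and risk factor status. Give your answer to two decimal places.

Row totals: 183, 250, 260. Column totals: 458, 235. Grand total N = 693.
Expected counts (row total × column total / N):
  Mild, Exposed: 183×458/693 = 120.944
  Mild, Unexposed: 183×235/693 = 62.056
  Moderate, Exposed: 250×458/693 = 165.224
  Moderate, Unexposed: 250×235/693 = 84.776
  Severe, Exposed: 260×458/693 = 171.833
  Severe, Unexposed: 260×235/693 = 88.167
Contributions (O − E)²/E:
  (129 − 120.944)²/120.944 = 0.5366
  (54 − 62.056)²/62.056 = 1.0458
  (186 − 165.224)²/165.224 = 2.6125
  (64 − 84.776)²/84.776 = 5.0916
  (143 − 171.833)²/171.833 = 4.8381
  (117 − 88.167)²/88.167 = 9.4292
χ² = 0.5366 + 1.0458 + 2.6125 + 5.0916 + 4.8381 + 9.4292 = 23.55

23.55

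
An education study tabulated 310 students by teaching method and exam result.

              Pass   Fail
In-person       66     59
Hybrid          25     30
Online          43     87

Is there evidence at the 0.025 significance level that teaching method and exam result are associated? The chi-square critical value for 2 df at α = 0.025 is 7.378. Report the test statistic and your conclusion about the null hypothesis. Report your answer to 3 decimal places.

Row totals: 125, 55, 130. Column totals: 134, 176. Grand total N = 310.
Expected counts (row total × column total / N):
  In-person, Pass: 125×134/310 = 54.0323
  In-person, Fail: 125×176/310 = 70.9677
  Hybrid, Pass: 55×134/310 = 23.7742
  Hybrid, Fail: 55×176/310 = 31.2258
  Online, Pass: 130×134/310 = 56.1935
  Online, Fail: 130×176/310 = 73.8065
Contributions (O − E)²/E:
  (66 − 54.0323)²/54.0323 = 2.6507
  (59 − 70.9677)²/70.9677 = 2.0182
  (25 − 23.7742)²/23.7742 = 0.0632
  (30 − 31.2258)²/31.2258 = 0.0481
  (43 − 56.1935)²/56.1935 = 3.0977
  (87 − 73.8065)²/73.8065 = 2.3584
χ² = 2.6507 + 2.0182 + 0.0632 + 0.0481 + 3.0977 + 2.3584 = 10.236
df = (3−1)(2−1) = 2. Since 10.236 > 7.378, reject the null hypothesis of independence at α = 0.025.

10.236; reject H₀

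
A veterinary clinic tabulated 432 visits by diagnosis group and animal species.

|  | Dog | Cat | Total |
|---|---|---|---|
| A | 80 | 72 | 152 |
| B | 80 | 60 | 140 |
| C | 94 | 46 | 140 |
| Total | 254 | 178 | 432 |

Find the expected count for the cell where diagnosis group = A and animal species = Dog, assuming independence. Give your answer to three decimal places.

89.370

Row total (A) = 152; column total (Dog) = 254; grand total N = 432.
Expected count = (row total × column total) / N = 152 × 254 / 432 = 89.370.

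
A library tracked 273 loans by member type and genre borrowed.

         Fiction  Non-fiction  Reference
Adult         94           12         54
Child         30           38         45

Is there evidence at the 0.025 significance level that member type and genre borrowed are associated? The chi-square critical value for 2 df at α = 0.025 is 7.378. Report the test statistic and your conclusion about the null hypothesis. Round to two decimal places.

Row totals: 160, 113. Column totals: 124, 50, 99. Grand total N = 273.
Expected counts (row total × column total / N):
  Adult, Fiction: 160×124/273 = 72.674
  Adult, Non-fiction: 160×50/273 = 29.304
  Adult, Reference: 160×99/273 = 58.022
  Child, Fiction: 113×124/273 = 51.326
  Child, Non-fiction: 113×50/273 = 20.696
  Child, Reference: 113×99/273 = 40.978
Contributions (O − E)²/E:
  (94 − 72.674)²/72.674 = 6.2581
  (12 − 29.304)²/29.304 = 10.2180
  (54 − 58.022)²/58.022 = 0.2788
  (30 − 51.326)²/51.326 = 8.8610
  (38 − 20.696)²/20.696 = 14.4679
  (45 − 40.978)²/40.978 = 0.3948
χ² = 6.2581 + 10.2180 + 0.2788 + 8.8610 + 14.4679 + 0.3948 = 40.48
df = (2−1)(3−1) = 2. Since 40.48 > 7.378, reject the null hypothesis of independence at α = 0.025.

40.48; reject H₀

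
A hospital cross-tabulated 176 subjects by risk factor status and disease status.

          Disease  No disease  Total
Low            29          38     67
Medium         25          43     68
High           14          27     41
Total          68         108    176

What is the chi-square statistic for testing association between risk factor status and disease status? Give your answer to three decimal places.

1.059

Grand total N = 176.
Expected counts (row total × column total / N):
  Low, Disease: 67×68/176 = 25.8864
  Low, No disease: 67×108/176 = 41.1136
  Medium, Disease: 68×68/176 = 26.2727
  Medium, No disease: 68×108/176 = 41.7273
  High, Disease: 41×68/176 = 15.8409
  High, No disease: 41×108/176 = 25.1591
Contributions (O − E)²/E:
  (29 − 25.8864)²/25.8864 = 0.3745
  (38 − 41.1136)²/41.1136 = 0.2358
  (25 − 26.2727)²/26.2727 = 0.0617
  (43 − 41.7273)²/41.7273 = 0.0388
  (14 − 15.8409)²/15.8409 = 0.2139
  (27 − 25.1591)²/25.1591 = 0.1347
χ² = 0.3745 + 0.2358 + 0.0617 + 0.0388 + 0.2139 + 0.1347 = 1.059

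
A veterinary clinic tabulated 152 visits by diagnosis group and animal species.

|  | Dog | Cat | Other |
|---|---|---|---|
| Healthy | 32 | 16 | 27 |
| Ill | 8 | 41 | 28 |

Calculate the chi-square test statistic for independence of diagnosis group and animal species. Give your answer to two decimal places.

Row totals: 75, 77. Column totals: 40, 57, 55. Grand total N = 152.
Expected counts (row total × column total / N):
  Healthy, Dog: 75×40/152 = 19.737
  Healthy, Cat: 75×57/152 = 28.125
  Healthy, Other: 75×55/152 = 27.138
  Ill, Dog: 77×40/152 = 20.263
  Ill, Cat: 77×57/152 = 28.875
  Ill, Other: 77×55/152 = 27.862
Contributions (O − E)²/E:
  (32 − 19.737)²/19.737 = 7.6193
  (16 − 28.125)²/28.125 = 5.2272
  (27 − 27.138)²/27.138 = 0.0007
  (8 − 20.263)²/20.263 = 7.4215
  (41 − 28.875)²/28.875 = 5.0915
  (28 − 27.862)²/27.862 = 0.0007
χ² = 7.6193 + 5.2272 + 0.0007 + 7.4215 + 5.0915 + 0.0007 = 25.36

25.36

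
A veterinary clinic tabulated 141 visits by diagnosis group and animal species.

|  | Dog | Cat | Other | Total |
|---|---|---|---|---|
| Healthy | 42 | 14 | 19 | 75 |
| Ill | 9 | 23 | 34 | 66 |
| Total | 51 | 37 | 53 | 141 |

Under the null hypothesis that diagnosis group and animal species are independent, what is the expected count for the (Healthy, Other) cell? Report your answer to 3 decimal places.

Row total (Healthy) = 75; column total (Other) = 53; grand total N = 141.
Expected count = (row total × column total) / N = 75 × 53 / 141 = 28.191.

28.191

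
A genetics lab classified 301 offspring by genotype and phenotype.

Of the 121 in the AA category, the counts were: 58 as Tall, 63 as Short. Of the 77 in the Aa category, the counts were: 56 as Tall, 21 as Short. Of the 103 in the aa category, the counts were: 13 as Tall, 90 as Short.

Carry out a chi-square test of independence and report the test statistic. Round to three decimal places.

Row totals: 121, 77, 103. Column totals: 127, 174. Grand total N = 301.
Expected counts (row total × column total / N):
  AA, Tall: 121×127/301 = 51.0532
  AA, Short: 121×174/301 = 69.9468
  Aa, Tall: 77×127/301 = 32.4884
  Aa, Short: 77×174/301 = 44.5116
  aa, Tall: 103×127/301 = 43.4585
  aa, Short: 103×174/301 = 59.5415
Contributions (O − E)²/E:
  (58 − 51.0532)²/51.0532 = 0.9452
  (63 − 69.9468)²/69.9468 = 0.6899
  (56 − 32.4884)²/32.4884 = 17.0152
  (21 − 44.5116)²/44.5116 = 12.4191
  (13 − 43.4585)²/43.4585 = 21.3473
  (90 − 59.5415)²/59.5415 = 15.5811
χ² = 0.9452 + 0.6899 + 17.0152 + 12.4191 + 21.3473 + 15.5811 = 67.998

67.998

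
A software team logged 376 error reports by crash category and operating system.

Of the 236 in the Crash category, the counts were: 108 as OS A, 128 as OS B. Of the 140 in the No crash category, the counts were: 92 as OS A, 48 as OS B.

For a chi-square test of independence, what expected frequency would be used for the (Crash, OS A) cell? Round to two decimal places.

125.53

Row total (Crash) = 236; column total (OS A) = 200; grand total N = 376.
Expected count = (row total × column total) / N = 236 × 200 / 376 = 125.53.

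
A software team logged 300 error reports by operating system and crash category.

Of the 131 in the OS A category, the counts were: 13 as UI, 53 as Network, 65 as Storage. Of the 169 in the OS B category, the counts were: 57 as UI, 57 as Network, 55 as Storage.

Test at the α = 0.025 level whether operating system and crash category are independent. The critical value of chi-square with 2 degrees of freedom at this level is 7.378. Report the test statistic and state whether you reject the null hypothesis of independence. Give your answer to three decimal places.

24.211; reject H₀

Row totals: 131, 169. Column totals: 70, 110, 120. Grand total N = 300.
Expected counts (row total × column total / N):
  OS A, UI: 131×70/300 = 30.5667
  OS A, Network: 131×110/300 = 48.0333
  OS A, Storage: 131×120/300 = 52.4000
  OS B, UI: 169×70/300 = 39.4333
  OS B, Network: 169×110/300 = 61.9667
  OS B, Storage: 169×120/300 = 67.6000
Contributions (O − E)²/E:
  (13 − 30.5667)²/30.5667 = 10.0956
  (53 − 48.0333)²/48.0333 = 0.5136
  (65 − 52.4000)²/52.4000 = 3.0298
  (57 − 39.4333)²/39.4333 = 7.8256
  (57 − 61.9667)²/61.9667 = 0.3981
  (55 − 67.6000)²/67.6000 = 2.3485
χ² = 10.0956 + 0.5136 + 3.0298 + 7.8256 + 0.3981 + 2.3485 = 24.211
df = (2−1)(3−1) = 2. Since 24.211 > 7.378, reject the null hypothesis of independence at α = 0.025.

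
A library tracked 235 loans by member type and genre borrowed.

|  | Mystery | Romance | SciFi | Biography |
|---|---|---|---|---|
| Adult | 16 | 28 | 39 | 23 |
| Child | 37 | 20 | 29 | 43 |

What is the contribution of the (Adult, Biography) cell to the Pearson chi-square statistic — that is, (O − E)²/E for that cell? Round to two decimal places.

1.54

Row total (Adult) = 106; column total (Biography) = 66; N = 235.
Expected count E = 106 × 66 / 235 = 29.770.
Contribution = (O − E)²/E = (23 − 29.770)² / 29.770 = 1.54.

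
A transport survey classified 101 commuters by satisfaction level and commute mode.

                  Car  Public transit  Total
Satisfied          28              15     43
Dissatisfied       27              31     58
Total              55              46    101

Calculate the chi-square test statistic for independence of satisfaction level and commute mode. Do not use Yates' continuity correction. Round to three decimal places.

Grand total N = 101.
Expected counts (row total × column total / N):
  Satisfied, Car: 43×55/101 = 23.4158
  Satisfied, Public transit: 43×46/101 = 19.5842
  Dissatisfied, Car: 58×55/101 = 31.5842
  Dissatisfied, Public transit: 58×46/101 = 26.4158
Contributions (O − E)²/E:
  (28 − 23.4158)²/23.4158 = 0.8975
  (15 − 19.5842)²/19.5842 = 1.0731
  (27 − 31.5842)²/31.5842 = 0.6654
  (31 − 26.4158)²/26.4158 = 0.7955
χ² = 0.8975 + 1.0731 + 0.6654 + 0.7955 = 3.431

3.431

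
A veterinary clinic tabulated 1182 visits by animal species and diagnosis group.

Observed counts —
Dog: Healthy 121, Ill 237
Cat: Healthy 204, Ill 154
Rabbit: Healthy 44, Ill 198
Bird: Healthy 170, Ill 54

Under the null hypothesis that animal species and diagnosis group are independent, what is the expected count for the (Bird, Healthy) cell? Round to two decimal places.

102.15

Row total (Bird) = 224; column total (Healthy) = 539; grand total N = 1182.
Expected count = (row total × column total) / N = 224 × 539 / 1182 = 102.15.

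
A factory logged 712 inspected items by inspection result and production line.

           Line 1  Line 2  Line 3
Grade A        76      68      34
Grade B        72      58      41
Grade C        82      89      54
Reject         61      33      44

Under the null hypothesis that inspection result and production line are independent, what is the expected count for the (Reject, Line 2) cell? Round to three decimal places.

48.067

Row total (Reject) = 138; column total (Line 2) = 248; grand total N = 712.
Expected count = (row total × column total) / N = 138 × 248 / 712 = 48.067.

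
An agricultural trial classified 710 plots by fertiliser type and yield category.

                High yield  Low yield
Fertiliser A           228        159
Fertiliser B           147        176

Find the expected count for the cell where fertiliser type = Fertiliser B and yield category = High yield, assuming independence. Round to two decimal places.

170.60

Row total (Fertiliser B) = 323; column total (High yield) = 375; grand total N = 710.
Expected count = (row total × column total) / N = 323 × 375 / 710 = 170.60.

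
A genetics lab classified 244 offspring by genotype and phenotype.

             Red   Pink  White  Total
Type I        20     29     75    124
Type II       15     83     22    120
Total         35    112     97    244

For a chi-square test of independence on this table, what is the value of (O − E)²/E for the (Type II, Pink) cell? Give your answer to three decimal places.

14.150

Row total (Type II) = 120; column total (Pink) = 112; N = 244.
Expected count E = 120 × 112 / 244 = 55.0820.
Contribution = (O − E)²/E = (83 − 55.0820)² / 55.0820 = 14.150.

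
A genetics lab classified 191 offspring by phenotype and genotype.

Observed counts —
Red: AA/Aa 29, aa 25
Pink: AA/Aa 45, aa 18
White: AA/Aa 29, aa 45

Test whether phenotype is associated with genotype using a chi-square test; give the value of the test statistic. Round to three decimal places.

14.237

Row totals: 54, 63, 74. Column totals: 103, 88. Grand total N = 191.
Expected counts (row total × column total / N):
  Red, AA/Aa: 54×103/191 = 29.1204
  Red, aa: 54×88/191 = 24.8796
  Pink, AA/Aa: 63×103/191 = 33.9738
  Pink, aa: 63×88/191 = 29.0262
  White, AA/Aa: 74×103/191 = 39.9058
  White, aa: 74×88/191 = 34.0942
Contributions (O − E)²/E:
  (29 − 29.1204)²/29.1204 = 0.0005
  (25 − 24.8796)²/24.8796 = 0.0006
  (45 − 33.9738)²/33.9738 = 3.5786
  (18 − 29.0262)²/29.0262 = 4.1885
  (29 − 39.9058)²/39.9058 = 2.9804
  (45 − 34.0942)²/34.0942 = 3.4885
χ² = 0.0005 + 0.0006 + 3.5786 + 4.1885 + 2.9804 + 3.4885 = 14.237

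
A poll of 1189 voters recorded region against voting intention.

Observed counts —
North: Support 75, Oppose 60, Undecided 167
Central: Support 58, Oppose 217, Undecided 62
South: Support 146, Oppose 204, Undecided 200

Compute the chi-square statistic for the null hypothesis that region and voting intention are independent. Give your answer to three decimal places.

149.123

Row totals: 302, 337, 550. Column totals: 279, 481, 429. Grand total N = 1189.
Expected counts (row total × column total / N):
  North, Support: 302×279/1189 = 70.8646
  North, Oppose: 302×481/1189 = 122.1716
  North, Undecided: 302×429/1189 = 108.9638
  Central, Support: 337×279/1189 = 79.0774
  Central, Oppose: 337×481/1189 = 136.3305
  Central, Undecided: 337×429/1189 = 121.5921
  South, Support: 550×279/1189 = 129.0580
  South, Oppose: 550×481/1189 = 222.4979
  South, Undecided: 550×429/1189 = 198.4441
Contributions (O − E)²/E:
  (75 − 70.8646)²/70.8646 = 0.2413
  (60 − 122.1716)²/122.1716 = 31.6384
  (167 − 108.9638)²/108.9638 = 30.9112
  (58 − 79.0774)²/79.0774 = 5.6180
  (217 − 136.3305)²/136.3305 = 47.7338
  (62 − 121.5921)²/121.5921 = 29.2060
  (146 − 129.0580)²/129.0580 = 2.2240
  (204 − 222.4979)²/222.4979 = 1.5379
  (200 − 198.4441)²/198.4441 = 0.0122
χ² = 0.2413 + 31.6384 + 30.9112 + 5.6180 + 47.7338 + 29.2060 + 2.2240 + 1.5379 + 0.0122 = 149.123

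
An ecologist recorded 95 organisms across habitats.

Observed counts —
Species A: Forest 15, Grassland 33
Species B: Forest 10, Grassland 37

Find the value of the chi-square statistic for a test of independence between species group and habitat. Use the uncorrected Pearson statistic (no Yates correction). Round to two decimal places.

Row totals: 48, 47. Column totals: 25, 70. Grand total N = 95.
Expected counts (row total × column total / N):
  Species A, Forest: 48×25/95 = 12.632
  Species A, Grassland: 48×70/95 = 35.368
  Species B, Forest: 47×25/95 = 12.368
  Species B, Grassland: 47×70/95 = 34.632
Contributions (O − E)²/E:
  (15 − 12.632)²/12.632 = 0.4439
  (33 − 35.368)²/35.368 = 0.1585
  (10 − 12.368)²/12.368 = 0.4534
  (37 − 34.632)²/34.632 = 0.1619
χ² = 0.4439 + 0.1585 + 0.4534 + 0.1619 = 1.22

1.22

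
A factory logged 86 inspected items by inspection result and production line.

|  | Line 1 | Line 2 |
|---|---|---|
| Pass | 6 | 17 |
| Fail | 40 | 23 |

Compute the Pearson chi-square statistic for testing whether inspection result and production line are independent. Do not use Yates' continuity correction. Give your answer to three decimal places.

9.476

Row totals: 23, 63. Column totals: 46, 40. Grand total N = 86.
Expected counts (row total × column total / N):
  Pass, Line 1: 23×46/86 = 12.30233
  Pass, Line 2: 23×40/86 = 10.69767
  Fail, Line 1: 63×46/86 = 33.69767
  Fail, Line 2: 63×40/86 = 29.30233
Contributions (O − E)²/E:
  (6 − 12.30233)²/12.30233 = 3.2286
  (17 − 10.69767)²/10.69767 = 3.7129
  (40 − 33.69767)²/33.69767 = 1.1787
  (23 − 29.30233)²/29.30233 = 1.3555
χ² = 3.2286 + 3.7129 + 1.1787 + 1.3555 = 9.476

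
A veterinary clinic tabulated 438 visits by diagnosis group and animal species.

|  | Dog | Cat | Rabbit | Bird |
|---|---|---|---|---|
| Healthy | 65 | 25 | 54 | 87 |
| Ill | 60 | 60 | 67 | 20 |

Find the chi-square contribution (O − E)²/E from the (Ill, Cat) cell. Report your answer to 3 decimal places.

9.788

Row total (Ill) = 207; column total (Cat) = 85; N = 438.
Expected count E = 207 × 85 / 438 = 40.1712.
Contribution = (O − E)²/E = (60 − 40.1712)² / 40.1712 = 9.788.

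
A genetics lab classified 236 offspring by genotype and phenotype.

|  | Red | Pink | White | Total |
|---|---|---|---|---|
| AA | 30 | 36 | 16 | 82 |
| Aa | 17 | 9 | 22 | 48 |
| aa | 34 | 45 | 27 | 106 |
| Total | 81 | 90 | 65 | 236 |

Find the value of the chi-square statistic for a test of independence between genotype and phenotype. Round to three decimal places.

14.174

Grand total N = 236.
Expected counts (row total × column total / N):
  AA, Red: 82×81/236 = 28.1441
  AA, Pink: 82×90/236 = 31.2712
  AA, White: 82×65/236 = 22.5847
  Aa, Red: 48×81/236 = 16.4746
  Aa, Pink: 48×90/236 = 18.3051
  Aa, White: 48×65/236 = 13.2203
  aa, Red: 106×81/236 = 36.3814
  aa, Pink: 106×90/236 = 40.4237
  aa, White: 106×65/236 = 29.1949
Contributions (O − E)²/E:
  (30 − 28.1441)²/28.1441 = 0.1224
  (36 − 31.2712)²/31.2712 = 0.7151
  (16 − 22.5847)²/22.5847 = 1.9198
  (17 − 16.4746)²/16.4746 = 0.0168
  (9 − 18.3051)²/18.3051 = 4.7301
  (22 − 13.2203)²/13.2203 = 5.8307
  (34 − 36.3814)²/36.3814 = 0.1559
  (45 − 40.4237)²/40.4237 = 0.5181
  (27 − 29.1949)²/29.1949 = 0.1650
χ² = 0.1224 + 0.7151 + 1.9198 + 0.0168 + 4.7301 + 5.8307 + 0.1559 + 0.5181 + 0.1650 = 14.174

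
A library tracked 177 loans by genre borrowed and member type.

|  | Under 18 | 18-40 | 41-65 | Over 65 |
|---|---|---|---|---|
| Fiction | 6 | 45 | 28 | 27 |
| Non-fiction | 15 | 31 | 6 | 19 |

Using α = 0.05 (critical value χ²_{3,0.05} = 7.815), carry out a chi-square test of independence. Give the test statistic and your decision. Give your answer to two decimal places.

15.76; reject H₀

Row totals: 106, 71. Column totals: 21, 76, 34, 46. Grand total N = 177.
Expected counts (row total × column total / N):
  Fiction, Under 18: 106×21/177 = 12.576
  Fiction, 18-40: 106×76/177 = 45.514
  Fiction, 41-65: 106×34/177 = 20.362
  Fiction, Over 65: 106×46/177 = 27.548
  Non-fiction, Under 18: 71×21/177 = 8.424
  Non-fiction, 18-40: 71×76/177 = 30.486
  Non-fiction, 41-65: 71×34/177 = 13.638
  Non-fiction, Over 65: 71×46/177 = 18.452
Contributions (O − E)²/E:
  (6 − 12.576)²/12.576 = 3.4386
  (45 − 45.514)²/45.514 = 0.0058
  (28 − 20.362)²/20.362 = 2.8651
  (27 − 27.548)²/27.548 = 0.0109
  (15 − 8.424)²/8.424 = 5.1334
  (31 − 30.486)²/30.486 = 0.0087
  (6 − 13.638)²/13.638 = 4.2777
  (19 − 18.452)²/18.452 = 0.0163
χ² = 3.4386 + 0.0058 + 2.8651 + 0.0109 + 5.1334 + 0.0087 + 4.2777 + 0.0163 = 15.76
df = (2−1)(4−1) = 3. Since 15.76 > 7.815, reject the null hypothesis of independence at α = 0.05.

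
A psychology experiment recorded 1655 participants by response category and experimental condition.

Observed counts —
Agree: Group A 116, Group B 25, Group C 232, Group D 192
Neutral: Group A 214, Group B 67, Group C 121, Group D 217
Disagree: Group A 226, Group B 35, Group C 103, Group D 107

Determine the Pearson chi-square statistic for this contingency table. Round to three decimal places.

Row totals: 565, 619, 471. Column totals: 556, 127, 456, 516. Grand total N = 1655.
Expected counts (row total × column total / N):
  Agree, Group A: 565×556/1655 = 189.8127
  Agree, Group B: 565×127/1655 = 43.3565
  Agree, Group C: 565×456/1655 = 155.6737
  Agree, Group D: 565×516/1655 = 176.1571
  Neutral, Group A: 619×556/1655 = 207.9541
  Neutral, Group B: 619×127/1655 = 47.5003
  Neutral, Group C: 619×456/1655 = 170.5523
  Neutral, Group D: 619×516/1655 = 192.9934
  Disagree, Group A: 471×556/1655 = 158.2332
  Disagree, Group B: 471×127/1655 = 36.1432
  Disagree, Group C: 471×456/1655 = 129.7740
  Disagree, Group D: 471×516/1655 = 146.8495
Contributions (O − E)²/E:
  (116 − 189.8127)²/189.8127 = 28.7036
  (25 − 43.3565)²/43.3565 = 7.7719
  (232 − 155.6737)²/155.6737 = 37.4225
  (192 − 176.1571)²/176.1571 = 1.4249
  (214 − 207.9541)²/207.9541 = 0.1758
  (67 − 47.5003)²/47.5003 = 8.0050
  (121 − 170.5523)²/170.5523 = 14.3969
  (217 − 192.9934)²/192.9934 = 2.9862
  (226 − 158.2332)²/158.2332 = 29.0226
  (35 − 36.1432)²/36.1432 = 0.0362
  (103 − 129.7740)²/129.7740 = 5.5238
  (107 − 146.8495)²/146.8495 = 10.8137
χ² = 28.7036 + 7.7719 + 37.4225 + 1.4249 + 0.1758 + 8.0050 + 14.3969 + 2.9862 + 29.0226 + 0.0362 + 5.5238 + 10.8137 = 146.283

146.283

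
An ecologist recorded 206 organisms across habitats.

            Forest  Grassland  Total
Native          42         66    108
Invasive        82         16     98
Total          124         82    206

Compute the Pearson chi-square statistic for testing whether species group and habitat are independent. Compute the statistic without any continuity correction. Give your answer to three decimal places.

Grand total N = 206.
Expected counts (row total × column total / N):
  Native, Forest: 108×124/206 = 65.0097
  Native, Grassland: 108×82/206 = 42.9903
  Invasive, Forest: 98×124/206 = 58.9903
  Invasive, Grassland: 98×82/206 = 39.0097
Contributions (O − E)²/E:
  (42 − 65.0097)²/65.0097 = 8.1441
  (66 − 42.9903)²/42.9903 = 12.3155
  (82 − 58.9903)²/58.9903 = 8.9751
  (16 − 39.0097)²/39.0097 = 13.5722
χ² = 8.1441 + 12.3155 + 8.9751 + 13.5722 = 43.007

43.007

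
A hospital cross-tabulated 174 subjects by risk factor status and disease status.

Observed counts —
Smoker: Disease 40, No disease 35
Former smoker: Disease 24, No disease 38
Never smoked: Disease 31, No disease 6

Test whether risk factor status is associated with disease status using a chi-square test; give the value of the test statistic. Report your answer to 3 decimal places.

19.077

Row totals: 75, 62, 37. Column totals: 95, 79. Grand total N = 174.
Expected counts (row total × column total / N):
  Smoker, Disease: 75×95/174 = 40.9483
  Smoker, No disease: 75×79/174 = 34.0517
  Former smoker, Disease: 62×95/174 = 33.8506
  Former smoker, No disease: 62×79/174 = 28.1494
  Never smoked, Disease: 37×95/174 = 20.2011
  Never smoked, No disease: 37×79/174 = 16.7989
Contributions (O − E)²/E:
  (40 − 40.9483)²/40.9483 = 0.0220
  (35 − 34.0517)²/34.0517 = 0.0264
  (24 − 33.8506)²/33.8506 = 2.8665
  (38 − 28.1494)²/28.1494 = 3.4471
  (31 − 20.2011)²/20.2011 = 5.7728
  (6 − 16.7989)²/16.7989 = 6.9419
χ² = 0.0220 + 0.0264 + 2.8665 + 3.4471 + 5.7728 + 6.9419 = 19.077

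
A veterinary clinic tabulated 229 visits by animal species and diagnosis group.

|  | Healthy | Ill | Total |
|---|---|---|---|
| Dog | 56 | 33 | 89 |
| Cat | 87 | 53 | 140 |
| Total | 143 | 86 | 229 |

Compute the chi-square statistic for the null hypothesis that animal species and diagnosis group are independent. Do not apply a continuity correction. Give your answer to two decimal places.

Grand total N = 229.
Expected counts (row total × column total / N):
  Dog, Healthy: 89×143/229 = 55.576
  Dog, Ill: 89×86/229 = 33.424
  Cat, Healthy: 140×143/229 = 87.424
  Cat, Ill: 140×86/229 = 52.576
Contributions (O − E)²/E:
  (56 − 55.576)²/55.576 = 0.0032
  (33 − 33.424)²/33.424 = 0.0054
  (87 − 87.424)²/87.424 = 0.0021
  (53 − 52.576)²/52.576 = 0.0034
χ² = 0.0032 + 0.0054 + 0.0021 + 0.0034 = 0.01

0.01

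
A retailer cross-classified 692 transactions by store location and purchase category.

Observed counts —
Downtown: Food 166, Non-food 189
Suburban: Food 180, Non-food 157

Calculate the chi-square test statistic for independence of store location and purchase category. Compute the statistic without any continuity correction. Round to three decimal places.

3.060

Row totals: 355, 337. Column totals: 346, 346. Grand total N = 692.
Expected counts (row total × column total / N):
  Downtown, Food: 355×346/692 = 177.5000
  Downtown, Non-food: 355×346/692 = 177.5000
  Suburban, Food: 337×346/692 = 168.5000
  Suburban, Non-food: 337×346/692 = 168.5000
Contributions (O − E)²/E:
  (166 − 177.5000)²/177.5000 = 0.7451
  (189 − 177.5000)²/177.5000 = 0.7451
  (180 − 168.5000)²/168.5000 = 0.7849
  (157 − 168.5000)²/168.5000 = 0.7849
χ² = 0.7451 + 0.7451 + 0.7849 + 0.7849 = 3.060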